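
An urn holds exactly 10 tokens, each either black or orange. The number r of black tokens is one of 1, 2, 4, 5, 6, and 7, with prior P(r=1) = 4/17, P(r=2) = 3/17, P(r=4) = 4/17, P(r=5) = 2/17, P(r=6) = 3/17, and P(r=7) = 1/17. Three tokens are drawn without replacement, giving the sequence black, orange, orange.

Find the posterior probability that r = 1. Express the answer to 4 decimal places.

For each hypothesis, P(data | H) works out to: P(data | r = 1) = (1/10)(9/9)(8/8) = 0.1; P(data | r = 2) = (2/10)(8/9)(7/8) = 0.15556; P(data | r = 4) = (4/10)(6/9)(5/8) = 0.16667; P(data | r = 5) = (5/10)(5/9)(4/8) = 0.13889; P(data | r = 6) = (6/10)(4/9)(3/8) = 0.1; P(data | r = 7) = (7/10)(3/9)(2/8) = 0.058333.
The prior-weighted likelihoods are 4/17 · 0.1 = 0.023529, 3/17 · 0.15556 = 0.027451, 4/17 · 0.16667 = 0.039216, 2/17 · 0.13889 = 0.01634, 3/17 · 0.1 = 0.017647, 1/17 · 0.058333 = 0.0034314; these sum to 0.12761.
Hence P(r = 1 | data) = (0.023529) / (0.12761) = 0.18438.

0.1844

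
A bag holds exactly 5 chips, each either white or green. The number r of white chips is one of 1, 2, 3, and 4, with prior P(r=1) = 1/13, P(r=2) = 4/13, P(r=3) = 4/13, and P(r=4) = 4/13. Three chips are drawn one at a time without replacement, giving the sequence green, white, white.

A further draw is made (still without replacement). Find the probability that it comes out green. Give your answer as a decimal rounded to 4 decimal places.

0.4000

Compute the likelihood of the observed sequence for each case: P(data | r = 1) = (4/5)(1/4)(0/3) = 0; P(data | r = 2) = (3/5)(2/4)(1/3) = 1/10; P(data | r = 3) = (2/5)(3/4)(2/3) = 1/5; P(data | r = 4) = (1/5)(4/4)(3/3) = 1/5.
Multiplying each by its prior: 1/13 · 0 = 0, 4/13 · 1/10 = 2/65, 4/13 · 1/5 = 4/65, 4/13 · 1/5 = 4/65; these sum to 2/13.
Dividing through by the total gives posterior P(r = 1 | data) = 0, P(r = 2 | data) = 1/5, P(r = 3 | data) = 2/5, P(r = 4 | data) = 2/5.
Averaging over the posterior, P(green next | data) = (1)(1/5) + (1/2)(2/5) + (0)(2/5) = 2/5.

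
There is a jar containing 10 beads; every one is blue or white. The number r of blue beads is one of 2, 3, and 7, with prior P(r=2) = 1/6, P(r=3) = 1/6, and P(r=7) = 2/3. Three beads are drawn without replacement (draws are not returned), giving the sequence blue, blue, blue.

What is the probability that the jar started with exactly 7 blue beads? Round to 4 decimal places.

0.9929

Under each hypothesis, the probability of the observed sequence is: P(data | r = 2) = (2/10)(1/9)(0/8) = 0; P(data | r = 3) = (3/10)(2/9)(1/8) = 1/120; P(data | r = 7) = (7/10)(6/9)(5/8) = 7/24.
Weighting by the prior gives 1/6 · 0 = 0, 1/6 · 1/120 = 1/720, 2/3 · 7/24 = 7/36; summing to 47/240.
So P(r = 7 | data) = (7/36) / (47/240) = 140/141.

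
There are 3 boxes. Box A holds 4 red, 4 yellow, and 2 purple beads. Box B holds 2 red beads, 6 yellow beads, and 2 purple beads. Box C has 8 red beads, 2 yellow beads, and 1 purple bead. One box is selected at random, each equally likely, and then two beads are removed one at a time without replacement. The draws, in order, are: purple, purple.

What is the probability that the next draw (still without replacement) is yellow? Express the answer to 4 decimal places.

For each hypothesis, P(data | H) works out to: P(data | box A) = (2/10)(1/9) = 1/45; P(data | box B) = (2/10)(1/9) = 1/45; P(data | box C) = (1/11)(0/10) = 0.
The prior-weighted likelihoods are 1/3 · 1/45 = 1/135, 1/3 · 1/45 = 1/135, 1/3 · 0 = 0; these sum to 2/135.
Dividing through by the total gives posterior P(box A | data) = 1/2, P(box B | data) = 1/2, P(box C | data) = 0.
Averaging over the posterior, P(yellow next | data) = (1/2)(1/2) + (3/4)(1/2) = 5/8.

0.6250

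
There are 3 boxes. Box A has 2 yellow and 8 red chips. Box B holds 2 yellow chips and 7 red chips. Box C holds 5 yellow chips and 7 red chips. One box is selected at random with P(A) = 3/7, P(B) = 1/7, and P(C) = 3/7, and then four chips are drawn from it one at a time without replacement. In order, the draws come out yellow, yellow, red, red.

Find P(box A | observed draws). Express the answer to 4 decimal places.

The likelihood of the observed sequence under each hypothesis: P(data | box A) = (2/10)(1/9)(8/8)(7/7) = 0.022222; P(data | box B) = (2/9)(1/8)(7/7)(6/6) = 0.027778; P(data | box C) = (5/12)(4/11)(7/10)(6/9) = 0.070707.
The prior-weighted likelihoods are 3/7 · 0.022222 = 0.0095238, 1/7 · 0.027778 = 0.0039683, 3/7 · 0.070707 = 0.030303; with total 0.043795.
By Bayes' rule, P(box A | data) = (0.0095238) / (0.043795) = 0.21746.

0.2175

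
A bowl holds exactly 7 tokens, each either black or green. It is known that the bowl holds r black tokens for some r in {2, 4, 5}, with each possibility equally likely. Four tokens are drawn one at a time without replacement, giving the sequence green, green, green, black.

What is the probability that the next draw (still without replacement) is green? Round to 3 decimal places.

The likelihood of the observed sequence under each hypothesis: P(data | r = 2) = (5/7)(4/6)(3/5)(2/4) = 1/7; P(data | r = 4) = (3/7)(2/6)(1/5)(4/4) = 1/35; P(data | r = 5) = (2/7)(1/6)(0/5) = 0.
Weighting by the prior gives 1/3 · 1/7 = 1/21, 1/3 · 1/35 = 1/105, 1/3 · 0 = 0; these sum to 2/35.
Dividing through by the total gives posterior P(r = 2 | data) = 5/6, P(r = 4 | data) = 1/6, P(r = 5 | data) = 0.
The predictive probability is P(green next | data) = (2/3)(5/6) + (0)(1/6) = 5/9.

0.556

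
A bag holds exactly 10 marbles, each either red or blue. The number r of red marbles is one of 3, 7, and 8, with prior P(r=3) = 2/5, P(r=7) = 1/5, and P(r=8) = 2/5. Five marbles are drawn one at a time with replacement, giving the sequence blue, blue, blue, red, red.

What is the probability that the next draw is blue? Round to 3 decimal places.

For each hypothesis, P(data | H) works out to: P(data | r = 3) = (7/10)(7/10)(7/10)(3/10)(3/10) = 0.03087; P(data | r = 7) = (3/10)(3/10)(3/10)(7/10)(7/10) = 0.01323; P(data | r = 8) = (2/10)(2/10)(2/10)(8/10)(8/10) = 0.00512.
Weighting by the prior gives 2/5 · 0.03087 = 0.012348, 1/5 · 0.01323 = 0.002646, 2/5 · 0.00512 = 0.002048; summing to 0.017042.
The posterior is then P(r = 3 | data) = 0.72456, P(r = 7 | data) = 0.15526, P(r = 8 | data) = 0.12017.
Averaging over the posterior, P(blue next | data) = (7/10)(0.72456) + (3/10)(0.15526) + (1/5)(0.12017) = 0.57781.

0.578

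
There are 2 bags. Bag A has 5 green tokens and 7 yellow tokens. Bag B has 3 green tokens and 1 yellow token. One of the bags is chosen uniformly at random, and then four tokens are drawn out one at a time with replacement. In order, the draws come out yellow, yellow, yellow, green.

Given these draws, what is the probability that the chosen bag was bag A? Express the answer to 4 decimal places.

0.8759

Compute the likelihood of the observed sequence for each case: P(data | bag A) = (7/12)(7/12)(7/12)(5/12) = 0.082706; P(data | bag B) = (1/4)(1/4)(1/4)(3/4) = 0.011719.
The prior-weighted likelihoods are 1/2 · 0.082706 = 0.041353, 1/2 · 0.011719 = 0.0058594; with total 0.047213.
Hence P(bag A | data) = (0.041353) / (0.047213) = 0.87589.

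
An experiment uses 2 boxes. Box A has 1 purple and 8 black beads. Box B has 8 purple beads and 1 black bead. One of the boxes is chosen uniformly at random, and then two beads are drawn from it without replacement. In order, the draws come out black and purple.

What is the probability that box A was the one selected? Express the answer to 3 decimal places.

0.500

Compute the likelihood of the observed sequence for each case: P(data | box A) = (8/9)(1/8) = 1/9; P(data | box B) = (1/9)(8/8) = 1/9.
Multiplying each by its prior: 1/2 · 1/9 = 1/18, 1/2 · 1/9 = 1/18; these sum to 1/9.
Therefore the posterior P(box A | data) = (1/18) / (1/9) = 1/2.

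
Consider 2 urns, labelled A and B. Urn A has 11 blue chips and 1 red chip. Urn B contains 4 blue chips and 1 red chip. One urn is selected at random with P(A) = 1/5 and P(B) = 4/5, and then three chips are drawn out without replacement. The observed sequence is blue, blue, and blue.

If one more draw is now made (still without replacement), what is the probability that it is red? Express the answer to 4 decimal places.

Compute the likelihood of the observed sequence for each case: P(data | urn A) = (11/12)(10/11)(9/10) = 3/4; P(data | urn B) = (4/5)(3/4)(2/3) = 2/5.
The prior-weighted likelihoods are 1/5 · 3/4 = 3/20, 4/5 · 2/5 = 8/25; summing to 47/100.
The posterior is then P(urn A | data) = 15/47, P(urn B | data) = 32/47.
Averaging over the posterior, P(red next | data) = (1/9)(15/47) + (1/2)(32/47) = 53/141.

0.3759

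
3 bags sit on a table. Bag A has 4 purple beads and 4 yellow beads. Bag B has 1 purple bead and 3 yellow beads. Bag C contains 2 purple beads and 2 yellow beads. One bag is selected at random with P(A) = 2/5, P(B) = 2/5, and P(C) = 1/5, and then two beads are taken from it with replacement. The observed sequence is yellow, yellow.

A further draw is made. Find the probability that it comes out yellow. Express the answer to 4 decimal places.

0.6500

Compute the likelihood of the observed sequence for each case: P(data | bag A) = (4/8)(4/8) = 1/4; P(data | bag B) = (3/4)(3/4) = 9/16; P(data | bag C) = (2/4)(2/4) = 1/4.
Weighting by the prior gives 2/5 · 1/4 = 1/10, 2/5 · 9/16 = 9/40, 1/5 · 1/4 = 1/20; these sum to 3/8.
Normalising, the posterior is P(bag A | data) = 4/15, P(bag B | data) = 3/5, P(bag C | data) = 2/15.
The predictive probability is P(yellow next | data) = (1/2)(4/15) + (3/4)(3/5) + (1/2)(2/15) = 13/20.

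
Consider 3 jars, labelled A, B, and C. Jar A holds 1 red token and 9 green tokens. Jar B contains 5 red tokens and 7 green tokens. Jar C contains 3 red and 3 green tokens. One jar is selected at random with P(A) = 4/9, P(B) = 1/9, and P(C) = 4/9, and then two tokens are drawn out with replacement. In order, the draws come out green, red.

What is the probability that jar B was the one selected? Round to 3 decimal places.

For each hypothesis, P(data | H) works out to: P(data | jar A) = (9/10)(1/10) = 0.09; P(data | jar B) = (7/12)(5/12) = 0.24306; P(data | jar C) = (3/6)(3/6) = 0.25.
The prior-weighted likelihoods are 4/9 · 0.09 = 0.04, 1/9 · 0.24306 = 0.027006, 4/9 · 0.25 = 0.11111; summing to 0.17812.
By Bayes' rule, P(jar B | data) = (0.027006) / (0.17812) = 0.15162.

0.152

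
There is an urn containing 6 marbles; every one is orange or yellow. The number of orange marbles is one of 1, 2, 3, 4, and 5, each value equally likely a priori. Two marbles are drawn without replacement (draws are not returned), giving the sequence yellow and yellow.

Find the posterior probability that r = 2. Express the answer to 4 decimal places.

0.3000

For each hypothesis, P(data | H) works out to: P(data | r = 1) = (5/6)(4/5) = 2/3; P(data | r = 2) = (4/6)(3/5) = 2/5; P(data | r = 3) = (3/6)(2/5) = 1/5; P(data | r = 4) = (2/6)(1/5) = 1/15; P(data | r = 5) = (1/6)(0/5) = 0.
Weighting by the prior gives 1/5 · 2/3 = 2/15, 1/5 · 2/5 = 2/25, 1/5 · 1/5 = 1/25, 1/5 · 1/15 = 1/75, 1/5 · 0 = 0; with total 4/15.
Hence P(r = 2 | data) = (2/25) / (4/15) = 3/10.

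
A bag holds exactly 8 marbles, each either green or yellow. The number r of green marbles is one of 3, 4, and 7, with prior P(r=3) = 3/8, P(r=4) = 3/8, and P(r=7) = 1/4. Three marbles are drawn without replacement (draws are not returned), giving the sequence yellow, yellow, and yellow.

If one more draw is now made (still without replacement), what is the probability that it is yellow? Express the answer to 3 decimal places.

0.343

Under each hypothesis, the probability of the observed sequence is: P(data | r = 3) = (5/8)(4/7)(3/6) = 5/28; P(data | r = 4) = (4/8)(3/7)(2/6) = 1/14; P(data | r = 7) = (1/8)(0/7) = 0.
The prior-weighted likelihoods are 3/8 · 5/28 = 15/224, 3/8 · 1/14 = 3/112, 1/4 · 0 = 0; with total 3/32.
The posterior is then P(r = 3 | data) = 5/7, P(r = 4 | data) = 2/7, P(r = 7 | data) = 0.
The predictive probability is P(yellow next | data) = (2/5)(5/7) + (1/5)(2/7) = 12/35.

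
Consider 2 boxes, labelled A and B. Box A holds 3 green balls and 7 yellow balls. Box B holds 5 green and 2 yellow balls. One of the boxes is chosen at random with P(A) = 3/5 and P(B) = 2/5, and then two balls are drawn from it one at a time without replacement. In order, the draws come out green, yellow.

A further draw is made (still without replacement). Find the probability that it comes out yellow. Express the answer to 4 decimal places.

For each hypothesis, P(data | H) works out to: P(data | box A) = (3/10)(7/9) = 0.23333; P(data | box B) = (5/7)(2/6) = 0.2381.
The prior-weighted likelihoods are 3/5 · 0.23333 = 0.14, 2/5 · 0.2381 = 0.095238; with total 0.23524.
Dividing through by the total gives posterior P(box A | data) = 0.59514, P(box B | data) = 0.40486.
So P(yellow next | data) = Σ P(yellow next | H) P(H | data) = (3/4)(0.59514) + (1/5)(0.40486) = 0.52733.

0.5273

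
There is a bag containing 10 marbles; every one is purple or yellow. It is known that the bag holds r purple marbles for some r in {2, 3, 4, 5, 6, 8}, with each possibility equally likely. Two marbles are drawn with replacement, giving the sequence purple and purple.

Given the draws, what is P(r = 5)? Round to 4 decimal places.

0.1623

For each hypothesis, P(data | H) works out to: P(data | r = 2) = (2/10)(2/10) = 1/25; P(data | r = 3) = (3/10)(3/10) = 9/100; P(data | r = 4) = (4/10)(4/10) = 4/25; P(data | r = 5) = (5/10)(5/10) = 1/4; P(data | r = 6) = (6/10)(6/10) = 9/25; P(data | r = 8) = (8/10)(8/10) = 16/25.
Multiplying each by its prior: 1/6 · 1/25 = 1/150, 1/6 · 9/100 = 3/200, 1/6 · 4/25 = 2/75, 1/6 · 1/4 = 1/24, 1/6 · 9/25 = 3/50, 1/6 · 16/25 = 8/75; with total 77/300.
So P(r = 5 | data) = (1/24) / (77/300) = 25/154.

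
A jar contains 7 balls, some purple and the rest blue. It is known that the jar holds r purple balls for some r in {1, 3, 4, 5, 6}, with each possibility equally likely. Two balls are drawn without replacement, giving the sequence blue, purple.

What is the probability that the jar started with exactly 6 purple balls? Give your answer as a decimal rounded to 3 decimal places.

0.130

Compute the likelihood of the observed sequence for each case: P(data | r = 1) = (6/7)(1/6) = 1/7; P(data | r = 3) = (4/7)(3/6) = 2/7; P(data | r = 4) = (3/7)(4/6) = 2/7; P(data | r = 5) = (2/7)(5/6) = 5/21; P(data | r = 6) = (1/7)(6/6) = 1/7.
Multiplying each by its prior: 1/5 · 1/7 = 1/35, 1/5 · 2/7 = 2/35, 1/5 · 2/7 = 2/35, 1/5 · 5/21 = 1/21, 1/5 · 1/7 = 1/35; these sum to 23/105.
So P(r = 6 | data) = (1/35) / (23/105) = 3/23.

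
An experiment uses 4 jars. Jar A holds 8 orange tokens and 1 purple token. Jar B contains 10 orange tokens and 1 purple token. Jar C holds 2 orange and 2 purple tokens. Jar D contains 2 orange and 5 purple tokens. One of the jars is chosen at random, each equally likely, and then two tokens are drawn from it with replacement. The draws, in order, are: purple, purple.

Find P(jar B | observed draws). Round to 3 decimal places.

0.011

Compute the likelihood of the observed sequence for each case: P(data | jar A) = (1/9)(1/9) = 0.012346; P(data | jar B) = (1/11)(1/11) = 0.0082645; P(data | jar C) = (2/4)(2/4) = 0.25; P(data | jar D) = (5/7)(5/7) = 0.5102.
The prior-weighted likelihoods are 1/4 · 0.012346 = 0.0030864, 1/4 · 0.0082645 = 0.0020661, 1/4 · 0.25 = 0.0625, 1/4 · 0.5102 = 0.12755; these sum to 0.1952.
By Bayes' rule, P(jar B | data) = (0.0020661) / (0.1952) = 0.010584.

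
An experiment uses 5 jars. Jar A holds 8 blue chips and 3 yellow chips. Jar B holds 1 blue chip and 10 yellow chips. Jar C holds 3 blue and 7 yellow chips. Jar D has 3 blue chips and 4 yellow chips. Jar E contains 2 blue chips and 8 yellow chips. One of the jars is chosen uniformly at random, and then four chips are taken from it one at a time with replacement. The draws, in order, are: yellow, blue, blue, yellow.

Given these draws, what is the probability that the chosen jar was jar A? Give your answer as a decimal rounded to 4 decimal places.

Under each hypothesis, the probability of the observed sequence is: P(data | jar A) = (3/11)(8/11)(8/11)(3/11) = 0.039342; P(data | jar B) = (10/11)(1/11)(1/11)(10/11) = 0.0068301; P(data | jar C) = (7/10)(3/10)(3/10)(7/10) = 0.0441; P(data | jar D) = (4/7)(3/7)(3/7)(4/7) = 0.059975; P(data | jar E) = (8/10)(2/10)(2/10)(8/10) = 0.0256.
Weighting by the prior gives 1/5 · 0.039342 = 0.0078683, 1/5 · 0.0068301 = 0.001366, 1/5 · 0.0441 = 0.00882, 1/5 · 0.059975 = 0.011995, 1/5 · 0.0256 = 0.00512; these sum to 0.035169.
Hence P(jar A | data) = (0.0078683) / (0.035169) = 0.22373.

0.2237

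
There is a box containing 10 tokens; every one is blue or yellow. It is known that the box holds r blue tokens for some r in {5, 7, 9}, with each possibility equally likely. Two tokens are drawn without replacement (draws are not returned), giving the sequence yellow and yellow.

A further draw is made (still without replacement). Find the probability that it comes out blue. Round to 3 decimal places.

For each hypothesis, P(data | H) works out to: P(data | r = 5) = (5/10)(4/9) = 2/9; P(data | r = 7) = (3/10)(2/9) = 1/15; P(data | r = 9) = (1/10)(0/9) = 0.
Multiplying each by its prior: 1/3 · 2/9 = 2/27, 1/3 · 1/15 = 1/45, 1/3 · 0 = 0; with total 13/135.
The posterior is then P(r = 5 | data) = 10/13, P(r = 7 | data) = 3/13, P(r = 9 | data) = 0.
The predictive probability is P(blue next | data) = (5/8)(10/13) + (7/8)(3/13) = 71/104.

0.683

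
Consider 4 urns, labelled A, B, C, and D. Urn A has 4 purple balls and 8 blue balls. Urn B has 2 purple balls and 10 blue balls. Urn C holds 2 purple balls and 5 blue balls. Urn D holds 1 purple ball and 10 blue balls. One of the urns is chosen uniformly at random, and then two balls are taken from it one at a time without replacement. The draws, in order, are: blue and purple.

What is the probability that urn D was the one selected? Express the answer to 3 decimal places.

The likelihood of the observed sequence under each hypothesis: P(data | urn A) = (8/12)(4/11) = 8/33; P(data | urn B) = (10/12)(2/11) = 5/33; P(data | urn C) = (5/7)(2/6) = 5/21; P(data | urn D) = (10/11)(1/10) = 1/11.
The prior-weighted likelihoods are 1/4 · 8/33 = 2/33, 1/4 · 5/33 = 5/132, 1/4 · 5/21 = 5/84, 1/4 · 1/11 = 1/44; these sum to 167/924.
Therefore the posterior P(urn D | data) = (1/44) / (167/924) = 21/167.

0.126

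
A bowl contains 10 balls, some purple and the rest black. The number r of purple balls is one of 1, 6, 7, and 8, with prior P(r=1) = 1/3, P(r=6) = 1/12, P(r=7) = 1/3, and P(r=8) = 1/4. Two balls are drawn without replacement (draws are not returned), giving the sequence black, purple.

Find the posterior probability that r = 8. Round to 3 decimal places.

The likelihood of the observed sequence under each hypothesis: P(data | r = 1) = (9/10)(1/9) = 1/10; P(data | r = 6) = (4/10)(6/9) = 4/15; P(data | r = 7) = (3/10)(7/9) = 7/30; P(data | r = 8) = (2/10)(8/9) = 8/45.
The prior-weighted likelihoods are 1/3 · 1/10 = 1/30, 1/12 · 4/15 = 1/45, 1/3 · 7/30 = 7/90, 1/4 · 8/45 = 2/45; summing to 8/45.
Hence P(r = 8 | data) = (2/45) / (8/45) = 1/4.

0.250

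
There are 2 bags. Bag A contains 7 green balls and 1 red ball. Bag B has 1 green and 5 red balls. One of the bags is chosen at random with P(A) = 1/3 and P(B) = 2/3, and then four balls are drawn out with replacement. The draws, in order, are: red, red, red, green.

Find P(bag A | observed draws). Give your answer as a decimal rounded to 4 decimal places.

0.0088

For each hypothesis, P(data | H) works out to: P(data | bag A) = (1/8)(1/8)(1/8)(7/8) = 0.001709; P(data | bag B) = (5/6)(5/6)(5/6)(1/6) = 0.096451.
Weighting by the prior gives 1/3 · 0.001709 = 0.00056966, 2/3 · 0.096451 = 0.0643; these sum to 0.06487.
Therefore the posterior P(bag A | data) = (0.00056966) / (0.06487) = 0.0087816.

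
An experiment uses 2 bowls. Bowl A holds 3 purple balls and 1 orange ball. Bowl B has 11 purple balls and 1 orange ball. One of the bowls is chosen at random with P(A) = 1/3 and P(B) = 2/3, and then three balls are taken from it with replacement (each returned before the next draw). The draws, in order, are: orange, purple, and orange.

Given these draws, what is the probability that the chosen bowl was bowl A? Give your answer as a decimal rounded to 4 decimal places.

0.7864

For each hypothesis, P(data | H) works out to: P(data | bowl A) = (1/4)(3/4)(1/4) = 0.046875; P(data | bowl B) = (1/12)(11/12)(1/12) = 0.0063657.
Multiplying each by its prior: 1/3 · 0.046875 = 0.015625, 2/3 · 0.0063657 = 0.0042438; summing to 0.019869.
So P(bowl A | data) = (0.015625) / (0.019869) = 0.78641.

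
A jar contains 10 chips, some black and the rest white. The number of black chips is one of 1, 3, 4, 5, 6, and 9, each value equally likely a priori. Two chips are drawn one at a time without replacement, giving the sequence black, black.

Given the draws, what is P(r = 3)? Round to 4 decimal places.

0.0429

The likelihood of the observed sequence under each hypothesis: P(data | r = 1) = (1/10)(0/9) = 0; P(data | r = 3) = (3/10)(2/9) = 1/15; P(data | r = 4) = (4/10)(3/9) = 2/15; P(data | r = 5) = (5/10)(4/9) = 2/9; P(data | r = 6) = (6/10)(5/9) = 1/3; P(data | r = 9) = (9/10)(8/9) = 4/5.
Multiplying each by its prior: 1/6 · 0 = 0, 1/6 · 1/15 = 1/90, 1/6 · 2/15 = 1/45, 1/6 · 2/9 = 1/27, 1/6 · 1/3 = 1/18, 1/6 · 4/5 = 2/15; with total 7/27.
So P(r = 3 | data) = (1/90) / (7/27) = 3/70.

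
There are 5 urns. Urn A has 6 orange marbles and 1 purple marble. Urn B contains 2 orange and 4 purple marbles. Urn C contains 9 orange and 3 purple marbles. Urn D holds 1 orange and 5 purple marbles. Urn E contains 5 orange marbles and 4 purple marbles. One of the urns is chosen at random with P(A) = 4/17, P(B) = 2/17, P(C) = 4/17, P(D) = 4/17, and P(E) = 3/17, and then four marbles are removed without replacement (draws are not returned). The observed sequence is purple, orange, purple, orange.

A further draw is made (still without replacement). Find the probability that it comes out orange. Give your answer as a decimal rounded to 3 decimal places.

0.523

Compute the likelihood of the observed sequence for each case: P(data | urn A) = (1/7)(6/6)(0/5) = 0; P(data | urn B) = (4/6)(2/5)(3/4)(1/3) = 0.066667; P(data | urn C) = (3/12)(9/11)(2/10)(8/9) = 0.036364; P(data | urn D) = (5/6)(1/5)(4/4)(0/3) = 0; P(data | urn E) = (4/9)(5/8)(3/7)(4/6) = 0.079365.
Weighting by the prior gives 4/17 · 0 = 0, 2/17 · 0.066667 = 0.0078431, 4/17 · 0.036364 = 0.0085561, 4/17 · 0 = 0, 3/17 · 0.079365 = 0.014006; summing to 0.030405.
The posterior is then P(urn A | data) = 0, P(urn B | data) = 0.25796, P(urn C | data) = 0.28141, P(urn D | data) = 0, P(urn E | data) = 0.46064.
The predictive probability is P(orange next | data) = (0)(0.25796) + (7/8)(0.28141) + (3/5)(0.46064) = 0.52261.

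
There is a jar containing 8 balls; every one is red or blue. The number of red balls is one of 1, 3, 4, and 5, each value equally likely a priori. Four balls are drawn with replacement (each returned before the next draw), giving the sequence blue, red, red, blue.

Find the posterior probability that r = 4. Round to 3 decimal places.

Under each hypothesis, the probability of the observed sequence is: P(data | r = 1) = (7/8)(1/8)(1/8)(7/8) = 0.011963; P(data | r = 3) = (5/8)(3/8)(3/8)(5/8) = 0.054932; P(data | r = 4) = (4/8)(4/8)(4/8)(4/8) = 0.0625; P(data | r = 5) = (3/8)(5/8)(5/8)(3/8) = 0.054932.
The prior-weighted likelihoods are 1/4 · 0.011963 = 0.0029907, 1/4 · 0.054932 = 0.013733, 1/4 · 0.0625 = 0.015625, 1/4 · 0.054932 = 0.013733; summing to 0.046082.
Hence P(r = 4 | data) = (0.015625) / (0.046082) = 0.33907.

0.339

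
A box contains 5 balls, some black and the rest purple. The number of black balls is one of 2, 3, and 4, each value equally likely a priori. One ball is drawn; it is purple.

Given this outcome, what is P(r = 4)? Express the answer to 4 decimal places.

Under each hypothesis, the probability of this draw is: P(data | r = 2) = (3/5) = 3/5; P(data | r = 3) = (2/5) = 2/5; P(data | r = 4) = (1/5) = 1/5.
Weighting by the prior gives 1/3 · 3/5 = 1/5, 1/3 · 2/5 = 2/15, 1/3 · 1/5 = 1/15; these sum to 2/5.
Hence P(r = 4 | data) = (1/15) / (2/5) = 1/6.

0.1667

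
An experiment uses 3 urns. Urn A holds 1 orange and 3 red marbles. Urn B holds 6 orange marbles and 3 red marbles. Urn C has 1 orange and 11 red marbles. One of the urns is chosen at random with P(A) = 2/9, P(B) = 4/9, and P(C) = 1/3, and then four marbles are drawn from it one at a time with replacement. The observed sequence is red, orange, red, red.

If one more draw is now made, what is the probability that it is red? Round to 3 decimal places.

0.732

Compute the likelihood of the observed sequence for each case: P(data | urn A) = (3/4)(1/4)(3/4)(3/4) = 0.10547; P(data | urn B) = (3/9)(6/9)(3/9)(3/9) = 0.024691; P(data | urn C) = (11/12)(1/12)(11/12)(11/12) = 0.064188.
The prior-weighted likelihoods are 2/9 · 0.10547 = 0.023438, 4/9 · 0.024691 = 0.010974, 1/3 · 0.064188 = 0.021396; these sum to 0.055807.
The posterior is then P(urn A | data) = 0.41997, P(urn B | data) = 0.19664, P(urn C | data) = 0.38339.
So P(red next | data) = Σ P(red next | H) P(H | data) = (3/4)(0.41997) + (1/3)(0.19664) + (11/12)(0.38339) = 0.73197.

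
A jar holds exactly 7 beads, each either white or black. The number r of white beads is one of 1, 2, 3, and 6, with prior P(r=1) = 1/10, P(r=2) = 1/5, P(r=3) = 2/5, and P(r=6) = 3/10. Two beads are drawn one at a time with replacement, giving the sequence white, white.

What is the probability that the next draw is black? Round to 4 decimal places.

0.2782

Compute the likelihood of the observed sequence for each case: P(data | r = 1) = (1/7)(1/7) = 1/49; P(data | r = 2) = (2/7)(2/7) = 4/49; P(data | r = 3) = (3/7)(3/7) = 9/49; P(data | r = 6) = (6/7)(6/7) = 36/49.
Multiplying each by its prior: 1/10 · 1/49 = 1/490, 1/5 · 4/49 = 4/245, 2/5 · 9/49 = 18/245, 3/10 · 36/49 = 54/245; with total 153/490.
Normalising, the posterior is P(r = 1 | data) = 0.0065359, P(r = 2 | data) = 0.052288, P(r = 3 | data) = 0.23529, P(r = 6 | data) = 0.70588.
So P(black next | data) = Σ P(black next | H) P(H | data) = (6/7)(0.0065359) + (5/7)(0.052288) + (4/7)(0.23529) + (1/7)(0.70588) = 0.27824.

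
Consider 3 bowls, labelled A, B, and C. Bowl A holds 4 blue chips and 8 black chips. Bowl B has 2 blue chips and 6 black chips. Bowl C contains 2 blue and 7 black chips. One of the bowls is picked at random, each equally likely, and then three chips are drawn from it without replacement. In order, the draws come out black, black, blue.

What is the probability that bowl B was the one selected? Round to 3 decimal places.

0.347

Compute the likelihood of the observed sequence for each case: P(data | bowl A) = (8/12)(7/11)(4/10) = 0.1697; P(data | bowl B) = (6/8)(5/7)(2/6) = 0.17857; P(data | bowl C) = (7/9)(6/8)(2/7) = 0.16667.
Weighting by the prior gives 1/3 · 0.1697 = 0.056566, 1/3 · 0.17857 = 0.059524, 1/3 · 0.16667 = 0.055556; these sum to 0.17165.
By Bayes' rule, P(bowl B | data) = (0.059524) / (0.17165) = 0.34678.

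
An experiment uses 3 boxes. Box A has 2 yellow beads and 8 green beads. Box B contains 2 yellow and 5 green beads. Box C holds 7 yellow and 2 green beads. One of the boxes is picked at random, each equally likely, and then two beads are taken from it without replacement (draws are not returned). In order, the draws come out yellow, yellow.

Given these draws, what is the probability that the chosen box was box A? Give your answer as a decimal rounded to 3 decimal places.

The likelihood of the observed sequence under each hypothesis: P(data | box A) = (2/10)(1/9) = 0.022222; P(data | box B) = (2/7)(1/6) = 0.047619; P(data | box C) = (7/9)(6/8) = 0.58333.
Multiplying each by its prior: 1/3 · 0.022222 = 0.0074074, 1/3 · 0.047619 = 0.015873, 1/3 · 0.58333 = 0.19444; summing to 0.21772.
So P(box A | data) = (0.0074074) / (0.21772) = 0.034022.

0.034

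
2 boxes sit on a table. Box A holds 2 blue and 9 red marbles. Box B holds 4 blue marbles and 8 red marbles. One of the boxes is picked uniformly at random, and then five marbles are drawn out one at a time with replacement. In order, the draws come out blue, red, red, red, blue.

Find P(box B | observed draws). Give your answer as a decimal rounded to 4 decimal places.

0.6452

Compute the likelihood of the observed sequence for each case: P(data | box A) = (2/11)(9/11)(9/11)(9/11)(2/11) = 0.018106; P(data | box B) = (4/12)(8/12)(8/12)(8/12)(4/12) = 0.032922.
The prior-weighted likelihoods are 1/2 · 0.018106 = 0.009053, 1/2 · 0.032922 = 0.016461; with total 0.025514.
By Bayes' rule, P(box B | data) = (0.016461) / (0.025514) = 0.64517.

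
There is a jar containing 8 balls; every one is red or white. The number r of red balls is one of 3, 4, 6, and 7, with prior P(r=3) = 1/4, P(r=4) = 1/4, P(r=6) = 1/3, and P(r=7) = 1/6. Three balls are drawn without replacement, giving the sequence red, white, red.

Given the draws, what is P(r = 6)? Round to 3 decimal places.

For each hypothesis, P(data | H) works out to: P(data | r = 3) = (3/8)(5/7)(2/6) = 5/56; P(data | r = 4) = (4/8)(4/7)(3/6) = 1/7; P(data | r = 6) = (6/8)(2/7)(5/6) = 5/28; P(data | r = 7) = (7/8)(1/7)(6/6) = 1/8.
The prior-weighted likelihoods are 1/4 · 5/56 = 5/224, 1/4 · 1/7 = 1/28, 1/3 · 5/28 = 5/84, 1/6 · 1/8 = 1/48; summing to 31/224.
Therefore the posterior P(r = 6 | data) = (5/84) / (31/224) = 40/93.

0.430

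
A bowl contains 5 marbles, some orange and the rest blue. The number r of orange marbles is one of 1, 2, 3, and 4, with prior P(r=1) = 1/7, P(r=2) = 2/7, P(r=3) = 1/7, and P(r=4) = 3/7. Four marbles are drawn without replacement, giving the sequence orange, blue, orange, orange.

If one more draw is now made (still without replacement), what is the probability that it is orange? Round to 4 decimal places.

For each hypothesis, P(data | H) works out to: P(data | r = 1) = (1/5)(4/4)(0/3) = 0; P(data | r = 2) = (2/5)(3/4)(1/3)(0/2) = 0; P(data | r = 3) = (3/5)(2/4)(2/3)(1/2) = 1/10; P(data | r = 4) = (4/5)(1/4)(3/3)(2/2) = 1/5.
Weighting by the prior gives 1/7 · 0 = 0, 2/7 · 0 = 0, 1/7 · 1/10 = 1/70, 3/7 · 1/5 = 3/35; these sum to 1/10.
Normalising, the posterior is P(r = 1 | data) = 0, P(r = 2 | data) = 0, P(r = 3 | data) = 1/7, P(r = 4 | data) = 6/7.
So P(orange next | data) = Σ P(orange next | H) P(H | data) = (0)(1/7) + (1)(6/7) = 6/7.

0.8571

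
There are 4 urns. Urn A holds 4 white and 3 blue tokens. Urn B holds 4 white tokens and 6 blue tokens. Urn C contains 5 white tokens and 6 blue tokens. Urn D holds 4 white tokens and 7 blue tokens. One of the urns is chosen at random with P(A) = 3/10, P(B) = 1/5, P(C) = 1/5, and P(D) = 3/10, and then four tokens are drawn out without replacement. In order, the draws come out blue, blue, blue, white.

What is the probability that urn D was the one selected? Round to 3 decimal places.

Under each hypothesis, the probability of the observed sequence is: P(data | urn A) = (3/7)(2/6)(1/5)(4/4) = 0.028571; P(data | urn B) = (6/10)(5/9)(4/8)(4/7) = 0.095238; P(data | urn C) = (6/11)(5/10)(4/9)(5/8) = 0.075758; P(data | urn D) = (7/11)(6/10)(5/9)(4/8) = 0.10606.
Weighting by the prior gives 3/10 · 0.028571 = 0.0085714, 1/5 · 0.095238 = 0.019048, 1/5 · 0.075758 = 0.015152, 3/10 · 0.10606 = 0.031818; these sum to 0.074589.
So P(urn D | data) = (0.031818) / (0.074589) = 0.42658.

0.427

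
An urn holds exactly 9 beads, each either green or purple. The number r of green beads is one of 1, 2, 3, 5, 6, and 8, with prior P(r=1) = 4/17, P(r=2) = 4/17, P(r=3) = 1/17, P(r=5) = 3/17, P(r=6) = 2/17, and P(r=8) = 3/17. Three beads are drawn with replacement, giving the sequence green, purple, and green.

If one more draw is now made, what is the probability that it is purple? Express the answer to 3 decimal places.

The likelihood of the observed sequence under each hypothesis: P(data | r = 1) = (1/9)(8/9)(1/9) = 0.010974; P(data | r = 2) = (2/9)(7/9)(2/9) = 0.038409; P(data | r = 3) = (3/9)(6/9)(3/9) = 0.074074; P(data | r = 5) = (5/9)(4/9)(5/9) = 0.13717; P(data | r = 6) = (6/9)(3/9)(6/9) = 0.14815; P(data | r = 8) = (8/9)(1/9)(8/9) = 0.087791.
Multiplying each by its prior: 4/17 · 0.010974 = 0.0025821, 4/17 · 0.038409 = 0.0090374, 1/17 · 0.074074 = 0.0043573, 3/17 · 0.13717 = 0.024207, 2/17 · 0.14815 = 0.017429, 3/17 · 0.087791 = 0.015493; these sum to 0.073106.
The posterior is then P(r = 1 | data) = 0.03532, P(r = 2 | data) = 0.12362, P(r = 3 | data) = 0.059603, P(r = 5 | data) = 0.33113, P(r = 6 | data) = 0.23841, P(r = 8 | data) = 0.21192.
The predictive probability is P(purple next | data) = (8/9)(0.03532) + (7/9)(0.12362) + (2/3)(0.059603) + (4/9)(0.33113) + (1/3)(0.23841) + (1/9)(0.21192) = 0.41746.

0.417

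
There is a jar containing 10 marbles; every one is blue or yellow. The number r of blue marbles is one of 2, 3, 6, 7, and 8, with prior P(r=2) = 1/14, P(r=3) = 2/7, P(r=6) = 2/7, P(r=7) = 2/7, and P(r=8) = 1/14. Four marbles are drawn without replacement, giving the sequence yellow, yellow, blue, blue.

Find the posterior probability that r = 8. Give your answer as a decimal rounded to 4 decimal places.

0.0304

Under each hypothesis, the probability of the observed sequence is: P(data | r = 2) = (8/10)(7/9)(2/8)(1/7) = 1/45; P(data | r = 3) = (7/10)(6/9)(3/8)(2/7) = 1/20; P(data | r = 6) = (4/10)(3/9)(6/8)(5/7) = 1/14; P(data | r = 7) = (3/10)(2/9)(7/8)(6/7) = 1/20; P(data | r = 8) = (2/10)(1/9)(8/8)(7/7) = 1/45.
Weighting by the prior gives 1/14 · 1/45 = 1/630, 2/7 · 1/20 = 1/70, 2/7 · 1/14 = 1/49, 2/7 · 1/20 = 1/70, 1/14 · 1/45 = 1/630; these sum to 23/441.
So P(r = 8 | data) = (1/630) / (23/441) = 7/230.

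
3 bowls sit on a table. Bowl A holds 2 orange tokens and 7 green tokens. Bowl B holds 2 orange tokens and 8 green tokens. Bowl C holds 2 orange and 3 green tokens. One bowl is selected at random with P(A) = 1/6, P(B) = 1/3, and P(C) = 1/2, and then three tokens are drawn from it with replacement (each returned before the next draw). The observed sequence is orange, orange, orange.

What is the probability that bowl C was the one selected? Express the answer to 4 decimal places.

0.8768

For each hypothesis, P(data | H) works out to: P(data | bowl A) = (2/9)(2/9)(2/9) = 0.010974; P(data | bowl B) = (2/10)(2/10)(2/10) = 0.008; P(data | bowl C) = (2/5)(2/5)(2/5) = 0.064.
Weighting by the prior gives 1/6 · 0.010974 = 0.001829, 1/3 · 0.008 = 0.0026667, 1/2 · 0.064 = 0.032; with total 0.036496.
Hence P(bowl C | data) = (0.032) / (0.036496) = 0.87682.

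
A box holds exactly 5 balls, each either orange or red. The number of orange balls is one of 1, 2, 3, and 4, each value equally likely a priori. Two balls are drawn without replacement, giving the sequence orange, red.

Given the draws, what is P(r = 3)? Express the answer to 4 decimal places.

Under each hypothesis, the probability of the observed sequence is: P(data | r = 1) = (1/5)(4/4) = 1/5; P(data | r = 2) = (2/5)(3/4) = 3/10; P(data | r = 3) = (3/5)(2/4) = 3/10; P(data | r = 4) = (4/5)(1/4) = 1/5.
Multiplying each by its prior: 1/4 · 1/5 = 1/20, 1/4 · 3/10 = 3/40, 1/4 · 3/10 = 3/40, 1/4 · 1/5 = 1/20; with total 1/4.
Hence P(r = 3 | data) = (3/40) / (1/4) = 3/10.

0.3000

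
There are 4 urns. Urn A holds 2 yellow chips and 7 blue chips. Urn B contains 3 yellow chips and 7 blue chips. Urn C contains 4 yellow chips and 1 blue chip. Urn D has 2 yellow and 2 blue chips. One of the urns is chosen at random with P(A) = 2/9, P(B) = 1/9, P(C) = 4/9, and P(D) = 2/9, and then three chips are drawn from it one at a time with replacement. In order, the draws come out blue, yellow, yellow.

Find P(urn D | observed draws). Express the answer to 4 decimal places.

0.2772

Compute the likelihood of the observed sequence for each case: P(data | urn A) = (7/9)(2/9)(2/9) = 0.038409; P(data | urn B) = (7/10)(3/10)(3/10) = 0.063; P(data | urn C) = (1/5)(4/5)(4/5) = 0.128; P(data | urn D) = (2/4)(2/4)(2/4) = 0.125.
Weighting by the prior gives 2/9 · 0.038409 = 0.0085353, 1/9 · 0.063 = 0.007, 4/9 · 0.128 = 0.056889, 2/9 · 0.125 = 0.027778; these sum to 0.1002.
Hence P(urn D | data) = (0.027778) / (0.1002) = 0.27722.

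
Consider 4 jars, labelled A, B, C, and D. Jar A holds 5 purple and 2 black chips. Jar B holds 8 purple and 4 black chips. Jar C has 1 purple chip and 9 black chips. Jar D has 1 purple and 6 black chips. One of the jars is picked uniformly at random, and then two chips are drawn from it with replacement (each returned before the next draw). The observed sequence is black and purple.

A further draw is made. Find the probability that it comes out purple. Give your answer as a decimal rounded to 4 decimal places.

Compute the likelihood of the observed sequence for each case: P(data | jar A) = (2/7)(5/7) = 0.20408; P(data | jar B) = (4/12)(8/12) = 0.22222; P(data | jar C) = (9/10)(1/10) = 0.09; P(data | jar D) = (6/7)(1/7) = 0.12245.
The prior-weighted likelihoods are 1/4 · 0.20408 = 0.05102, 1/4 · 0.22222 = 0.055556, 1/4 · 0.09 = 0.0225, 1/4 · 0.12245 = 0.030612; these sum to 0.15969.
The posterior is then P(jar A | data) = 0.3195, P(jar B | data) = 0.3479, P(jar C | data) = 0.1409, P(jar D | data) = 0.1917.
So P(purple next | data) = Σ P(purple next | H) P(H | data) = (5/7)(0.3195) + (2/3)(0.3479) + (1/10)(0.1409) + (1/7)(0.1917) = 0.50162.

0.5016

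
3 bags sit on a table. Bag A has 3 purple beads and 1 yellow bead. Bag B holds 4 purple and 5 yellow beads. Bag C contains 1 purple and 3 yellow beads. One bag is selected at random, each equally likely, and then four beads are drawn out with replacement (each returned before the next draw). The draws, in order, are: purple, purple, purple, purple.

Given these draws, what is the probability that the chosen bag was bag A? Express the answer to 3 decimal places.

For each hypothesis, P(data | H) works out to: P(data | bag A) = (3/4)(3/4)(3/4)(3/4) = 0.31641; P(data | bag B) = (4/9)(4/9)(4/9)(4/9) = 0.039018; P(data | bag C) = (1/4)(1/4)(1/4)(1/4) = 0.0039062.
The prior-weighted likelihoods are 1/3 · 0.31641 = 0.10547, 1/3 · 0.039018 = 0.013006, 1/3 · 0.0039062 = 0.0013021; summing to 0.11978.
So P(bag A | data) = (0.10547) / (0.11978) = 0.88054.

0.881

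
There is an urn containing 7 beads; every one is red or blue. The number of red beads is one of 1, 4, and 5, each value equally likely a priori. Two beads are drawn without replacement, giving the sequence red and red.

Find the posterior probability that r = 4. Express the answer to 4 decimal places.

For each hypothesis, P(data | H) works out to: P(data | r = 1) = (1/7)(0/6) = 0; P(data | r = 4) = (4/7)(3/6) = 2/7; P(data | r = 5) = (5/7)(4/6) = 10/21.
Multiplying each by its prior: 1/3 · 0 = 0, 1/3 · 2/7 = 2/21, 1/3 · 10/21 = 10/63; summing to 16/63.
So P(r = 4 | data) = (2/21) / (16/63) = 3/8.

0.3750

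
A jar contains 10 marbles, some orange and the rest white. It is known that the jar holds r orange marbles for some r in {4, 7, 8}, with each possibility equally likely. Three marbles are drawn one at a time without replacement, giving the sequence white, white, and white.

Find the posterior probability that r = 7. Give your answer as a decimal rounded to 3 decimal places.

0.048

Under each hypothesis, the probability of the observed sequence is: P(data | r = 4) = (6/10)(5/9)(4/8) = 1/6; P(data | r = 7) = (3/10)(2/9)(1/8) = 1/120; P(data | r = 8) = (2/10)(1/9)(0/8) = 0.
Weighting by the prior gives 1/3 · 1/6 = 1/18, 1/3 · 1/120 = 1/360, 1/3 · 0 = 0; summing to 7/120.
Hence P(r = 7 | data) = (1/360) / (7/120) = 1/21.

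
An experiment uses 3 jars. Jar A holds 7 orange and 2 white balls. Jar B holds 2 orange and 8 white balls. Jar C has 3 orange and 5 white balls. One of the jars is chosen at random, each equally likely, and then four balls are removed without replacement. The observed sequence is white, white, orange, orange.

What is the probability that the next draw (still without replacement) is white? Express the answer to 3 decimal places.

Compute the likelihood of the observed sequence for each case: P(data | jar A) = (2/9)(1/8)(7/7)(6/6) = 1/36; P(data | jar B) = (8/10)(7/9)(2/8)(1/7) = 1/45; P(data | jar C) = (5/8)(4/7)(3/6)(2/5) = 1/14.
Weighting by the prior gives 1/3 · 1/36 = 1/108, 1/3 · 1/45 = 1/135, 1/3 · 1/14 = 1/42; with total 17/420.
Dividing through by the total gives posterior P(jar A | data) = 35/153, P(jar B | data) = 28/153, P(jar C | data) = 10/17.
The predictive probability is P(white next | data) = (0)(35/153) + (1)(28/153) + (3/4)(10/17) = 191/306.

0.624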